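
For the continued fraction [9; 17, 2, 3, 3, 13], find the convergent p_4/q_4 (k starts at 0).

3632/401

Using pₖ = aₖpₖ₋₁ + pₖ₋₂, qₖ = aₖqₖ₋₁ + qₖ₋₂ (with p₋₁=1, p₋₂=0, q₋₁=0, q₋₂=1):
  k=0: a=9, p=9, q=1
  k=1: a=17, p=154, q=17
  k=2: a=2, p=317, q=35
  k=3: a=3, p=1105, q=122
  k=4: a=3, p=3632, q=401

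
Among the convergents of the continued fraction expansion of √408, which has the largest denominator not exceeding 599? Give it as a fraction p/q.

√408 = [20; 5, 40, …] (period length 2).
Convergents:
  p_0/q_0 = 20/1
  p_1/q_1 = 101/5
  p_2/q_2 = 4060/201
  p_3/q_3 = 20401/1010
q_2 = 201 ≤ 599 < 1010 = q_3, so the answer is 4060/201.

4060/201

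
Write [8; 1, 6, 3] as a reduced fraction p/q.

Fold from the inside: start with 3/1.
  6 + 1/3 = 19/3
  1 + 3/19 = 22/19
  8 + 19/22 = 195/22

195/22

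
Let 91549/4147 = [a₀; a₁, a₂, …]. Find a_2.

91549 = 22·4147 + 315   →  a_0 = 22
4147 = 13·315 + 52   →  a_1 = 13
315 = 6·52 + 3   →  a_2 = 6

6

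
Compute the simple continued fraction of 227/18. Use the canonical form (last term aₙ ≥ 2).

227 = 12·18 + 11
18 = 1·11 + 7
11 = 1·7 + 4
7 = 1·4 + 3
4 = 1·3 + 1
3 = 3·1 + 0  (stop)
So 227/18 = [12; 1, 1, 1, 1, 3].

[12; 1, 1, 1, 1, 3]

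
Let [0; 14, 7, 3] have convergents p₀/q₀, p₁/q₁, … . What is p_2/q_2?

Using pₖ = aₖpₖ₋₁ + pₖ₋₂, qₖ = aₖqₖ₋₁ + qₖ₋₂ (with p₋₁=1, p₋₂=0, q₋₁=0, q₋₂=1):
  k=0: a=0, p=0, q=1
  k=1: a=14, p=1, q=14
  k=2: a=7, p=7, q=99

7/99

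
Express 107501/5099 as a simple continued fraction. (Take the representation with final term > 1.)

107501 = 21*5099 + 422
5099 = 12*422 + 35
422 = 12*35 + 2
35 = 17*2 + 1
2 = 2*1 + 0  (stop)
So 107501/5099 = [21; 12, 12, 17, 2].

[21; 12, 12, 17, 2]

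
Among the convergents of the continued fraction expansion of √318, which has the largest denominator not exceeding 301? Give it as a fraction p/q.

√318 = [17; 1, 4, 1, 34, …] (period length 4).
Convergents:
  p_0/q_0 = 17/1
  p_1/q_1 = 18/1
  p_2/q_2 = 89/5
  p_3/q_3 = 107/6
  p_4/q_4 = 3727/209
  p_5/q_5 = 3834/215
  p_6/q_6 = 19063/1069
q_5 = 215 ≤ 301 < 1069 = q_6, so the answer is 3834/215.

3834/215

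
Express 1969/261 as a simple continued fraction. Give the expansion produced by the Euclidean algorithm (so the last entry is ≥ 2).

1969 = 7·261 + 142
261 = 1·142 + 119
142 = 1·119 + 23
119 = 5·23 + 4
23 = 5·4 + 3
4 = 1·3 + 1
3 = 3·1 + 0  (stop)
So 1969/261 = [7; 1, 1, 5, 5, 1, 3].

[7; 1, 1, 5, 5, 1, 3]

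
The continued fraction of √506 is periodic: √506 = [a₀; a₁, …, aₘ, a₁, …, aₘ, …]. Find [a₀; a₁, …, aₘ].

a₀ = ⌊√506⌋ = 22.

[22; 2, 44]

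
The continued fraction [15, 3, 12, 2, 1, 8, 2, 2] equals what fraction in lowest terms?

Fold from the inside: start with 2/1.
  2 + 1/2 = 5/2
  8 + 2/5 = 42/5
  1 + 5/42 = 47/42
  2 + 42/47 = 136/47
  12 + 47/136 = 1679/136
  3 + 136/1679 = 5173/1679
  15 + 1679/5173 = 79274/5173

79274/5173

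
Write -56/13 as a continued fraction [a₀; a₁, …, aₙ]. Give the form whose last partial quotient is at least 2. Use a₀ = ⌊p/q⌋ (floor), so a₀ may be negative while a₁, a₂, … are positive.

-56 = -5*13 + 9
13 = 1*9 + 4
9 = 2*4 + 1
4 = 4*1 + 0  (stop)
So -56/13 = [-5; 1, 2, 4].

[-5; 1, 2, 4]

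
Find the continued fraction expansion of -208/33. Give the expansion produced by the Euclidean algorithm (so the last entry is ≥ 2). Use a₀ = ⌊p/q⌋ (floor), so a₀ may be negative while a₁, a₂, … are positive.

[-7; 1, 2, 3, 3]

-208 = -7*33 + 23
33 = 1*23 + 10
23 = 2*10 + 3
10 = 3*3 + 1
3 = 3*1 + 0  (stop)
So -208/33 = [-7; 1, 2, 3, 3].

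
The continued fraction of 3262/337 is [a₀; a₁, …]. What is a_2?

3262 = 9·337 + 229   →  a_0 = 9
337 = 1·229 + 108   →  a_1 = 1
229 = 2·108 + 13   →  a_2 = 2

2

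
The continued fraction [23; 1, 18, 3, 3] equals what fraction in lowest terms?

4622/193

Fold from the inside: start with 3/1.
  3 + 1/3 = 10/3
  18 + 3/10 = 183/10
  1 + 10/183 = 193/183
  23 + 183/193 = 4622/193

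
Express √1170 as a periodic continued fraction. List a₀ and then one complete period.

[34; 4, 1, 6, 1, 4, 68]

a₀ = ⌊√1170⌋ = 34.
With m₀=0, d₀=1 and mₖ₊₁ = dₖaₖ − mₖ, dₖ₊₁ = (n − mₖ₊₁²)/dₖ, aₖ₊₁ = ⌊(a₀+mₖ₊₁)/dₖ₊₁⌋:
  k=1: m=34, d=14, a=4
  k=2: m=22, d=49, a=1
  k=3: m=27, d=9, a=6
  k=4: m=27, d=49, a=1
  k=5: m=22, d=14, a=4
  k=6: m=34, d=1, a=68
d=1 and a=2a₀=68 at k=6, so the next step gives (m, d) = (34, 14) again — its k=1 value — and the period has length 6.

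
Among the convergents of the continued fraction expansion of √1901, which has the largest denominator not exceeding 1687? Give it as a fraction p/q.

57073/1309

√1901 = [43; 1, 1, 1, 1, 86, …] (period length 5).
Convergents:
  p_0/q_0 = 43/1
  p_1/q_1 = 44/1
  p_2/q_2 = 87/2
  p_3/q_3 = 131/3
  p_4/q_4 = 218/5
  p_5/q_5 = 18879/433
  p_6/q_6 = 19097/438
  p_7/q_7 = 37976/871
  p_8/q_8 = 57073/1309
  p_9/q_9 = 95049/2180
q_8 = 1309 ≤ 1687 < 2180 = q_9, so the answer is 57073/1309.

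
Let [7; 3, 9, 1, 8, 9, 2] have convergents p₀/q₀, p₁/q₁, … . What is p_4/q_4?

Using pₖ = aₖpₖ₋₁ + pₖ₋₂, qₖ = aₖqₖ₋₁ + qₖ₋₂ (with p₋₁=1, p₋₂=0, q₋₁=0, q₋₂=1):
  k=0: a=7, p=7, q=1
  k=1: a=3, p=22, q=3
  k=2: a=9, p=205, q=28
  k=3: a=1, p=227, q=31
  k=4: a=8, p=2021, q=276

2021/276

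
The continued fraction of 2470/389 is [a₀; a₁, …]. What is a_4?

2470 = 6·389 + 136   →  a_0 = 6
389 = 2·136 + 117   →  a_1 = 2
136 = 1·117 + 19   →  a_2 = 1
117 = 6·19 + 3   →  a_3 = 6
19 = 6·3 + 1   →  a_4 = 6

6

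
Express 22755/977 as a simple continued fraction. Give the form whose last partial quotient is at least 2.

[23; 3, 2, 3, 1, 2, 11]

22755 = 23×977 + 284
977 = 3×284 + 125
284 = 2×125 + 34
125 = 3×34 + 23
34 = 1×23 + 11
23 = 2×11 + 1
11 = 11×1 + 0  (stop)
So 22755/977 = [23; 3, 2, 3, 1, 2, 11].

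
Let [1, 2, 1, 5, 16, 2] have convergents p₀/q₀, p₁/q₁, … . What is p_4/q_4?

372/275

Using pₖ = aₖpₖ₋₁ + pₖ₋₂, qₖ = aₖqₖ₋₁ + qₖ₋₂ (with p₋₁=1, p₋₂=0, q₋₁=0, q₋₂=1):
  k=0: a=1, p=1, q=1
  k=1: a=2, p=3, q=2
  k=2: a=1, p=4, q=3
  k=3: a=5, p=23, q=17
  k=4: a=16, p=372, q=275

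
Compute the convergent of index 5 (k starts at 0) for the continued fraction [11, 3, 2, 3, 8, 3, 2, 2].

Using pₖ = aₖpₖ₋₁ + pₖ₋₂, qₖ = aₖqₖ₋₁ + qₖ₋₂ (with p₋₁=1, p₋₂=0, q₋₁=0, q₋₂=1):
  k=0: a=11, p=11, q=1
  k=1: a=3, p=34, q=3
  k=2: a=2, p=79, q=7
  k=3: a=3, p=271, q=24
  k=4: a=8, p=2247, q=199
  k=5: a=3, p=7012, q=621

7012/621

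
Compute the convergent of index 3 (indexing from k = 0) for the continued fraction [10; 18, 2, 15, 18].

Using pₖ = aₖpₖ₋₁ + pₖ₋₂, qₖ = aₖqₖ₋₁ + qₖ₋₂ (with p₋₁=1, p₋₂=0, q₋₁=0, q₋₂=1):
  k=0: a=10, p=10, q=1
  k=1: a=18, p=181, q=18
  k=2: a=2, p=372, q=37
  k=3: a=15, p=5761, q=573

5761/573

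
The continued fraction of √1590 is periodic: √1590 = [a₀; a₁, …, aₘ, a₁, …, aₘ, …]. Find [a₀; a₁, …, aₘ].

[39; 1, 6, 1, 78]

a₀ = ⌊√1590⌋ = 39.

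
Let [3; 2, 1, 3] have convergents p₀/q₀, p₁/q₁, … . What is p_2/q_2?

10/3

Using pₖ = aₖpₖ₋₁ + pₖ₋₂, qₖ = aₖqₖ₋₁ + qₖ₋₂ (with p₋₁=1, p₋₂=0, q₋₁=0, q₋₂=1):
  k=0: a=3, p=3, q=1
  k=1: a=2, p=7, q=2
  k=2: a=1, p=10, q=3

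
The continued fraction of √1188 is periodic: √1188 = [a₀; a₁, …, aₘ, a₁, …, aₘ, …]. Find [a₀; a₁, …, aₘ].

[34; 2, 7, 6, 7, 2, 68]

a₀ = ⌊√1188⌋ = 34.
With m₀=0, d₀=1 and mₖ₊₁ = dₖaₖ − mₖ, dₖ₊₁ = (n − mₖ₊₁²)/dₖ, aₖ₊₁ = ⌊(a₀+mₖ₊₁)/dₖ₊₁⌋:
  k=1: m=34, d=32, a=2
  k=2: m=30, d=9, a=7
  k=3: m=33, d=11, a=6
  k=4: m=33, d=9, a=7
  k=5: m=30, d=32, a=2
  k=6: m=34, d=1, a=68
d=1 and a=2a₀=68 at k=6, so the next step gives (m, d) = (34, 32) again — its k=1 value — and the period has length 6.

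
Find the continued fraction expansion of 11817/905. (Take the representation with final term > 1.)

11817 = 13*905 + 52
905 = 17*52 + 21
52 = 2*21 + 10
21 = 2*10 + 1
10 = 10*1 + 0  (stop)
So 11817/905 = [13; 17, 2, 2, 10].

[13; 17, 2, 2, 10]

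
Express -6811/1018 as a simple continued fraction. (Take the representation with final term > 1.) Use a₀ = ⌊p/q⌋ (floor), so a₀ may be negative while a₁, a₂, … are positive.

-6811 = -7×1018 + 315
1018 = 3×315 + 73
315 = 4×73 + 23
73 = 3×23 + 4
23 = 5×4 + 3
4 = 1×3 + 1
3 = 3×1 + 0  (stop)
So -6811/1018 = [-7; 3, 4, 3, 5, 1, 3].

[-7; 3, 4, 3, 5, 1, 3]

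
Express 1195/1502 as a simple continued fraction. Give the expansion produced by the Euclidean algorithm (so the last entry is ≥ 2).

[0; 1, 3, 1, 8, 3, 3, 3]

1195 = 0×1502 + 1195
1502 = 1×1195 + 307
1195 = 3×307 + 274
307 = 1×274 + 33
274 = 8×33 + 10
33 = 3×10 + 3
10 = 3×3 + 1
3 = 3×1 + 0  (stop)
So 1195/1502 = [0; 1, 3, 1, 8, 3, 3, 3].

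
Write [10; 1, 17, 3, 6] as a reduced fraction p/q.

Fold from the inside: start with 6/1.
  3 + 1/6 = 19/6
  17 + 6/19 = 329/19
  1 + 19/329 = 348/329
  10 + 329/348 = 3809/348

3809/348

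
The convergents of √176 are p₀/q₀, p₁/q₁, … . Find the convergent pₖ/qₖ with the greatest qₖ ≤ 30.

√176 = [13; 3, 1, 3, 26, …] (period length 4).
Convergents:
  p_0/q_0 = 13/1
  p_1/q_1 = 40/3
  p_2/q_2 = 53/4
  p_3/q_3 = 199/15
  p_4/q_4 = 5227/394
q_3 = 15 ≤ 30 < 394 = q_4, so the answer is 199/15.

199/15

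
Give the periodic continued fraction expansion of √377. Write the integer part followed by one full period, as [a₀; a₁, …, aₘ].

[19; 2, 2, 2, 38]

a₀ = ⌊√377⌋ = 19.
With m₀=0, d₀=1 and mₖ₊₁ = dₖaₖ − mₖ, dₖ₊₁ = (n − mₖ₊₁²)/dₖ, aₖ₊₁ = ⌊(a₀+mₖ₊₁)/dₖ₊₁⌋:
  k=1: m=19, d=16, a=2
  k=2: m=13, d=13, a=2
  k=3: m=13, d=16, a=2
  k=4: m=19, d=1, a=38
d=1 and a=2a₀=38 at k=4, so the next step gives (m, d) = (19, 16) again — its k=1 value — and the period has length 4.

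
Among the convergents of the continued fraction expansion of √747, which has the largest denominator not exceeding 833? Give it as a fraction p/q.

13447/492

√747 = [27; 3, 54, …] (period length 2).
Convergents:
  p_0/q_0 = 27/1
  p_1/q_1 = 82/3
  p_2/q_2 = 4455/163
  p_3/q_3 = 13447/492
  p_4/q_4 = 730593/26731
q_3 = 492 ≤ 833 < 26731 = q_4, so the answer is 13447/492.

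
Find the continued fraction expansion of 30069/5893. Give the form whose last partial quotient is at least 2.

30069 = 5·5893 + 604
5893 = 9·604 + 457
604 = 1·457 + 147
457 = 3·147 + 16
147 = 9·16 + 3
16 = 5·3 + 1
3 = 3·1 + 0  (stop)
So 30069/5893 = [5; 9, 1, 3, 9, 5, 3].

[5; 9, 1, 3, 9, 5, 3]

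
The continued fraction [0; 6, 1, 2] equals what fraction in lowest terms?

3/20

Using pₖ = aₖpₖ₋₁ + pₖ₋₂ and qₖ = aₖqₖ₋₁ + qₖ₋₂:
  k=0: a=0, p=0, q=1
  k=1: a=6, p=1, q=6
  k=2: a=1, p=1, q=7
  k=3: a=2, p=3, q=20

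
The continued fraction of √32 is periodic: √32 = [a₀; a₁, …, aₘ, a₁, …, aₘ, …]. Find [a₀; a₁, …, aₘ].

a₀ = ⌊√32⌋ = 5.
With m₀=0, d₀=1 and mₖ₊₁ = dₖaₖ − mₖ, dₖ₊₁ = (n − mₖ₊₁²)/dₖ, aₖ₊₁ = ⌊(a₀+mₖ₊₁)/dₖ₊₁⌋:
  k=1: m=5, d=7, a=1
  k=2: m=2, d=4, a=1
  k=3: m=2, d=7, a=1
  k=4: m=5, d=1, a=10
d=1 and a=2a₀=10 at k=4, so the next step gives (m, d) = (5, 7) again — its k=1 value — and the period has length 4.

[5; 1, 1, 1, 10]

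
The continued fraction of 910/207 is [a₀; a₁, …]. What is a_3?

910 = 4·207 + 82   →  a_0 = 4
207 = 2·82 + 43   →  a_1 = 2
82 = 1·43 + 39   →  a_2 = 1
43 = 1·39 + 4   →  a_3 = 1

1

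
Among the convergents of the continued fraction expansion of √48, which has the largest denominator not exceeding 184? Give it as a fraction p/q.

√48 = [6; 1, 12, …] (period length 2).
Convergents:
  p_0/q_0 = 6/1
  p_1/q_1 = 7/1
  p_2/q_2 = 90/13
  p_3/q_3 = 97/14
  p_4/q_4 = 1254/181
  p_5/q_5 = 1351/195
q_4 = 181 ≤ 184 < 195 = q_5, so the answer is 1254/181.

1254/181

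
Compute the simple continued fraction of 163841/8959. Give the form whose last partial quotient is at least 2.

[18; 3, 2, 9, 19, 3, 2]

163841 = 18*8959 + 2579
8959 = 3*2579 + 1222
2579 = 2*1222 + 135
1222 = 9*135 + 7
135 = 19*7 + 2
7 = 3*2 + 1
2 = 2*1 + 0  (stop)
So 163841/8959 = [18; 3, 2, 9, 19, 3, 2].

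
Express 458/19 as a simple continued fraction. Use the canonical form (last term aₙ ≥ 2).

[24; 9, 2]

458 = 24·19 + 2
19 = 9·2 + 1
2 = 2·1 + 0  (stop)
So 458/19 = [24; 9, 2].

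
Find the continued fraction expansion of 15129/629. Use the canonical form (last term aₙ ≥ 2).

15129 = 24·629 + 33
629 = 19·33 + 2
33 = 16·2 + 1
2 = 2·1 + 0  (stop)
So 15129/629 = [24; 19, 16, 2].

[24; 19, 16, 2]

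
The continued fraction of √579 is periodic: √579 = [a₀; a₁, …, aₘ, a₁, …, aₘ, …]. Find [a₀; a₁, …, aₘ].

[24; 16, 48]

a₀ = ⌊√579⌋ = 24.
With m₀=0, d₀=1 and mₖ₊₁ = dₖaₖ − mₖ, dₖ₊₁ = (n − mₖ₊₁²)/dₖ, aₖ₊₁ = ⌊(a₀+mₖ₊₁)/dₖ₊₁⌋:
  k=1: m=24, d=3, a=16
  k=2: m=24, d=1, a=48
d=1 and a=2a₀=48 at k=2, so the next step gives (m, d) = (24, 3) again — its k=1 value — and the period has length 2.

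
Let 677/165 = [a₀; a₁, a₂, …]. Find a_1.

677 = 4·165 + 17   →  a_0 = 4
165 = 9·17 + 12   →  a_1 = 9

9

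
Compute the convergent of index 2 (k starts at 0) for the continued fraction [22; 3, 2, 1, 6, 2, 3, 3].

Using pₖ = aₖpₖ₋₁ + pₖ₋₂, qₖ = aₖqₖ₋₁ + qₖ₋₂ (with p₋₁=1, p₋₂=0, q₋₁=0, q₋₂=1):
  k=0: a=22, p=22, q=1
  k=1: a=3, p=67, q=3
  k=2: a=2, p=156, q=7

156/7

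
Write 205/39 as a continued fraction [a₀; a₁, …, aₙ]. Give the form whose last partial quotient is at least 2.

[5; 3, 1, 9]

205 = 5×39 + 10
39 = 3×10 + 9
10 = 1×9 + 1
9 = 9×1 + 0  (stop)
So 205/39 = [5; 3, 1, 9].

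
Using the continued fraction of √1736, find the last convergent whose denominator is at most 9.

125/3

√1736 = [41; 1, 1, 1, 82, …] (period length 4).
Convergents:
  p_0/q_0 = 41/1
  p_1/q_1 = 42/1
  p_2/q_2 = 83/2
  p_3/q_3 = 125/3
  p_4/q_4 = 10333/248
q_3 = 3 ≤ 9 < 248 = q_4, so the answer is 125/3.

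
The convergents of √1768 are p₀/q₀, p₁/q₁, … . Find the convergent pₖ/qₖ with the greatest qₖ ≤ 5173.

74214/1765

√1768 = [42; 21, 84, …] (period length 2).
Convergents:
  p_0/q_0 = 42/1
  p_1/q_1 = 883/21
  p_2/q_2 = 74214/1765
  p_3/q_3 = 1559377/37086
q_2 = 1765 ≤ 5173 < 37086 = q_3, so the answer is 74214/1765.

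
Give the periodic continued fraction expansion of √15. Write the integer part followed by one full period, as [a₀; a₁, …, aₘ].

a₀ = ⌊√15⌋ = 3.
With m₀=0, d₀=1 and mₖ₊₁ = dₖaₖ − mₖ, dₖ₊₁ = (n − mₖ₊₁²)/dₖ, aₖ₊₁ = ⌊(a₀+mₖ₊₁)/dₖ₊₁⌋:
  k=1: m=3, d=6, a=1
  k=2: m=3, d=1, a=6
d=1 and a=2a₀=6 at k=2, so the next step gives (m, d) = (3, 6) again — its k=1 value — and the period has length 2.

[3; 1, 6]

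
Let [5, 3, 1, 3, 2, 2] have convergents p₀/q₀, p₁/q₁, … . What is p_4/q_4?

Using pₖ = aₖpₖ₋₁ + pₖ₋₂, qₖ = aₖqₖ₋₁ + qₖ₋₂ (with p₋₁=1, p₋₂=0, q₋₁=0, q₋₂=1):
  k=0: a=5, p=5, q=1
  k=1: a=3, p=16, q=3
  k=2: a=1, p=21, q=4
  k=3: a=3, p=79, q=15
  k=4: a=2, p=179, q=34

179/34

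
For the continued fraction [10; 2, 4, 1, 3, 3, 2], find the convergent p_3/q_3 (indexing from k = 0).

Using pₖ = aₖpₖ₋₁ + pₖ₋₂, qₖ = aₖqₖ₋₁ + qₖ₋₂ (with p₋₁=1, p₋₂=0, q₋₁=0, q₋₂=1):
  k=0: a=10, p=10, q=1
  k=1: a=2, p=21, q=2
  k=2: a=4, p=94, q=9
  k=3: a=1, p=115, q=11

115/11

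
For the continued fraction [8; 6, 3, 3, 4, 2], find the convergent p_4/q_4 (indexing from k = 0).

Using pₖ = aₖpₖ₋₁ + pₖ₋₂, qₖ = aₖqₖ₋₁ + qₖ₋₂ (with p₋₁=1, p₋₂=0, q₋₁=0, q₋₂=1):
  k=0: a=8, p=8, q=1
  k=1: a=6, p=49, q=6
  k=2: a=3, p=155, q=19
  k=3: a=3, p=514, q=63
  k=4: a=4, p=2211, q=271

2211/271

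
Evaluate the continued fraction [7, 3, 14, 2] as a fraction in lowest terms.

Using pₖ = aₖpₖ₋₁ + pₖ₋₂ and qₖ = aₖqₖ₋₁ + qₖ₋₂:
  k=0: a=7, p=7, q=1
  k=1: a=3, p=22, q=3
  k=2: a=14, p=315, q=43
  k=3: a=2, p=652, q=89

652/89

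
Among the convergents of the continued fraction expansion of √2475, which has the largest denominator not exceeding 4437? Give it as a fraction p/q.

√2475 = [49; 1, 2, 1, 98, …] (period length 4).
Convergents:
  p_0/q_0 = 49/1
  p_1/q_1 = 50/1
  p_2/q_2 = 149/3
  p_3/q_3 = 199/4
  p_4/q_4 = 19651/395
  p_5/q_5 = 19850/399
  p_6/q_6 = 59351/1193
  p_7/q_7 = 79201/1592
  p_8/q_8 = 7821049/157209
q_7 = 1592 ≤ 4437 < 157209 = q_8, so the answer is 79201/1592.

79201/1592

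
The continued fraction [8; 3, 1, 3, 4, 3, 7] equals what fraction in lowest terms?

Fold from the inside: start with 7/1.
  3 + 1/7 = 22/7
  4 + 7/22 = 95/22
  3 + 22/95 = 307/95
  1 + 95/307 = 402/307
  3 + 307/402 = 1513/402
  8 + 402/1513 = 12506/1513

12506/1513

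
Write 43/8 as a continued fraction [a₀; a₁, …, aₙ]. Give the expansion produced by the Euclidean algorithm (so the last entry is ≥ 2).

[5; 2, 1, 2]

43 = 5*8 + 3
8 = 2*3 + 2
3 = 1*2 + 1
2 = 2*1 + 0  (stop)
So 43/8 = [5; 2, 1, 2].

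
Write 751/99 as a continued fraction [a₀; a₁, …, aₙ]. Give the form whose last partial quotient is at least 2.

[7; 1, 1, 2, 2, 2, 3]

751 = 7*99 + 58
99 = 1*58 + 41
58 = 1*41 + 17
41 = 2*17 + 7
17 = 2*7 + 3
7 = 2*3 + 1
3 = 3*1 + 0  (stop)
So 751/99 = [7; 1, 1, 2, 2, 2, 3].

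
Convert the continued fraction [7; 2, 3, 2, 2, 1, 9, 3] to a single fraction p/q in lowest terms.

12322/1657

Fold from the inside: start with 3/1.
  9 + 1/3 = 28/3
  1 + 3/28 = 31/28
  2 + 28/31 = 90/31
  2 + 31/90 = 211/90
  3 + 90/211 = 723/211
  2 + 211/723 = 1657/723
  7 + 723/1657 = 12322/1657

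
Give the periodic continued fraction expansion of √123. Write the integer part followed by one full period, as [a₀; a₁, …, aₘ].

[11; 11, 22]

a₀ = ⌊√123⌋ = 11.
With m₀=0, d₀=1 and mₖ₊₁ = dₖaₖ − mₖ, dₖ₊₁ = (n − mₖ₊₁²)/dₖ, aₖ₊₁ = ⌊(a₀+mₖ₊₁)/dₖ₊₁⌋:
  k=1: m=11, d=2, a=11
  k=2: m=11, d=1, a=22
d=1 and a=2a₀=22 at k=2, so the next step gives (m, d) = (11, 2) again — its k=1 value — and the period has length 2.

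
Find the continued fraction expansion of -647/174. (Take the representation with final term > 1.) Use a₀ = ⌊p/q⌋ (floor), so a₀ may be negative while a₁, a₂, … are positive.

[-4; 3, 1, 1, 4, 2, 2]

-647 = -4×174 + 49
174 = 3×49 + 27
49 = 1×27 + 22
27 = 1×22 + 5
22 = 4×5 + 2
5 = 2×2 + 1
2 = 2×1 + 0  (stop)
So -647/174 = [-4; 3, 1, 1, 4, 2, 2].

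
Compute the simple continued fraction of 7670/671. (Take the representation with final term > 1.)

7670 = 11×671 + 289
671 = 2×289 + 93
289 = 3×93 + 10
93 = 9×10 + 3
10 = 3×3 + 1
3 = 3×1 + 0  (stop)
So 7670/671 = [11; 2, 3, 9, 3, 3].

[11; 2, 3, 9, 3, 3]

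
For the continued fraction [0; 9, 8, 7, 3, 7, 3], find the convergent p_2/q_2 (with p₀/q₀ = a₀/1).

8/73

Using pₖ = aₖpₖ₋₁ + pₖ₋₂, qₖ = aₖqₖ₋₁ + qₖ₋₂ (with p₋₁=1, p₋₂=0, q₋₁=0, q₋₂=1):
  k=0: a=0, p=0, q=1
  k=1: a=9, p=1, q=9
  k=2: a=8, p=8, q=73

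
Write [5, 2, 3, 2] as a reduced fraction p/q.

Fold from the inside: start with 2/1.
  3 + 1/2 = 7/2
  2 + 2/7 = 16/7
  5 + 7/16 = 87/16

87/16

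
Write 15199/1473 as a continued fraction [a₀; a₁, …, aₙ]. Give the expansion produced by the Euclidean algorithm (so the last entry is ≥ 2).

[10; 3, 7, 9, 2, 3]

15199 = 10*1473 + 469
1473 = 3*469 + 66
469 = 7*66 + 7
66 = 9*7 + 3
7 = 2*3 + 1
3 = 3*1 + 0  (stop)
So 15199/1473 = [10; 3, 7, 9, 2, 3].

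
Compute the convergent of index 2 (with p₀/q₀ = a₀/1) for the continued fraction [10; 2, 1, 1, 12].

31/3

Using pₖ = aₖpₖ₋₁ + pₖ₋₂, qₖ = aₖqₖ₋₁ + qₖ₋₂ (with p₋₁=1, p₋₂=0, q₋₁=0, q₋₂=1):
  k=0: a=10, p=10, q=1
  k=1: a=2, p=21, q=2
  k=2: a=1, p=31, q=3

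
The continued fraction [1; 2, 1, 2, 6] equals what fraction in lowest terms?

70/51

Using pₖ = aₖpₖ₋₁ + pₖ₋₂ and qₖ = aₖqₖ₋₁ + qₖ₋₂:
  k=0: a=1, p=1, q=1
  k=1: a=2, p=3, q=2
  k=2: a=1, p=4, q=3
  k=3: a=2, p=11, q=8
  k=4: a=6, p=70, q=51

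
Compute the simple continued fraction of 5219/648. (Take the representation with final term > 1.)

5219 = 8·648 + 35
648 = 18·35 + 18
35 = 1·18 + 17
18 = 1·17 + 1
17 = 17·1 + 0  (stop)
So 5219/648 = [8; 18, 1, 1, 17].

[8; 18, 1, 1, 17]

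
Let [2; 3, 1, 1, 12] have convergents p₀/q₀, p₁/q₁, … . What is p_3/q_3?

Using pₖ = aₖpₖ₋₁ + pₖ₋₂, qₖ = aₖqₖ₋₁ + qₖ₋₂ (with p₋₁=1, p₋₂=0, q₋₁=0, q₋₂=1):
  k=0: a=2, p=2, q=1
  k=1: a=3, p=7, q=3
  k=2: a=1, p=9, q=4
  k=3: a=1, p=16, q=7

16/7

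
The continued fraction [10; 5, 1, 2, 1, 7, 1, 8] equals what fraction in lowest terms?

Fold from the inside: start with 8/1.
  1 + 1/8 = 9/8
  7 + 8/9 = 71/9
  1 + 9/71 = 80/71
  2 + 71/80 = 231/80
  1 + 80/231 = 311/231
  5 + 231/311 = 1786/311
  10 + 311/1786 = 18171/1786

18171/1786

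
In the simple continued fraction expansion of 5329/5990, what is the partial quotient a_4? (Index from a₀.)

5329 = 0·5990 + 5329   →  a_0 = 0
5990 = 1·5329 + 661   →  a_1 = 1
5329 = 8·661 + 41   →  a_2 = 8
661 = 16·41 + 5   →  a_3 = 16
41 = 8·5 + 1   →  a_4 = 8

8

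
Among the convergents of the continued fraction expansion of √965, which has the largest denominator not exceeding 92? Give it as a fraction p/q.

√965 = [31; 15, 1, 1, 15, 62, …] (period length 5).
Convergents:
  p_0/q_0 = 31/1
  p_1/q_1 = 466/15
  p_2/q_2 = 497/16
  p_3/q_3 = 963/31
  p_4/q_4 = 14942/481
q_3 = 31 ≤ 92 < 481 = q_4, so the answer is 963/31.

963/31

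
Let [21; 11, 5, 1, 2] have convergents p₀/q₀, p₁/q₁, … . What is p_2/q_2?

Using pₖ = aₖpₖ₋₁ + pₖ₋₂, qₖ = aₖqₖ₋₁ + qₖ₋₂ (with p₋₁=1, p₋₂=0, q₋₁=0, q₋₂=1):
  k=0: a=21, p=21, q=1
  k=1: a=11, p=232, q=11
  k=2: a=5, p=1181, q=56

1181/56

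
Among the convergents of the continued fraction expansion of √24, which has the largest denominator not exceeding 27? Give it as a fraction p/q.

49/10

√24 = [4; 1, 8, …] (period length 2).
Convergents:
  p_0/q_0 = 4/1
  p_1/q_1 = 5/1
  p_2/q_2 = 44/9
  p_3/q_3 = 49/10
  p_4/q_4 = 436/89
q_3 = 10 ≤ 27 < 89 = q_4, so the answer is 49/10.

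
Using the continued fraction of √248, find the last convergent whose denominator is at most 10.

√248 = [15; 1, 2, 1, 30, …] (period length 4).
Convergents:
  p_0/q_0 = 15/1
  p_1/q_1 = 16/1
  p_2/q_2 = 47/3
  p_3/q_3 = 63/4
  p_4/q_4 = 1937/123
q_3 = 4 ≤ 10 < 123 = q_4, so the answer is 63/4.

63/4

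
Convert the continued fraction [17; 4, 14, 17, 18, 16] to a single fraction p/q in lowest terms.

Fold from the inside: start with 16/1.
  18 + 1/16 = 289/16
  17 + 16/289 = 4929/289
  14 + 289/4929 = 69295/4929
  4 + 4929/69295 = 282109/69295
  17 + 69295/282109 = 4865148/282109

4865148/282109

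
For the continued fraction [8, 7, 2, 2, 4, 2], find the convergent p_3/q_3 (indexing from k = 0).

301/37

Using pₖ = aₖpₖ₋₁ + pₖ₋₂, qₖ = aₖqₖ₋₁ + qₖ₋₂ (with p₋₁=1, p₋₂=0, q₋₁=0, q₋₂=1):
  k=0: a=8, p=8, q=1
  k=1: a=7, p=57, q=7
  k=2: a=2, p=122, q=15
  k=3: a=2, p=301, q=37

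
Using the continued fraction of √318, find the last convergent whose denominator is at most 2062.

√318 = [17; 1, 4, 1, 34, …] (period length 4).
Convergents:
  p_0/q_0 = 17/1
  p_1/q_1 = 18/1
  p_2/q_2 = 89/5
  p_3/q_3 = 107/6
  p_4/q_4 = 3727/209
  p_5/q_5 = 3834/215
  p_6/q_6 = 19063/1069
  p_7/q_7 = 22897/1284
  p_8/q_8 = 797561/44725
q_7 = 1284 ≤ 2062 < 44725 = q_8, so the answer is 22897/1284.

22897/1284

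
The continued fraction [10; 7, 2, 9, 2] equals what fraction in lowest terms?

Using pₖ = aₖpₖ₋₁ + pₖ₋₂ and qₖ = aₖqₖ₋₁ + qₖ₋₂:
  k=0: a=10, p=10, q=1
  k=1: a=7, p=71, q=7
  k=2: a=2, p=152, q=15
  k=3: a=9, p=1439, q=142
  k=4: a=2, p=3030, q=299

3030/299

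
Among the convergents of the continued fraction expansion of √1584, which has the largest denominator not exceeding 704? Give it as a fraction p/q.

√1584 = [39; 1, 3, 1, 78, …] (period length 4).
Convergents:
  p_0/q_0 = 39/1
  p_1/q_1 = 40/1
  p_2/q_2 = 159/4
  p_3/q_3 = 199/5
  p_4/q_4 = 15681/394
  p_5/q_5 = 15880/399
  p_6/q_6 = 63321/1591
q_5 = 399 ≤ 704 < 1591 = q_6, so the answer is 15880/399.

15880/399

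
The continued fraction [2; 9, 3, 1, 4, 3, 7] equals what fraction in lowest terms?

8708/4131

Fold from the inside: start with 7/1.
  3 + 1/7 = 22/7
  4 + 7/22 = 95/22
  1 + 22/95 = 117/95
  3 + 95/117 = 446/117
  9 + 117/446 = 4131/446
  2 + 446/4131 = 8708/4131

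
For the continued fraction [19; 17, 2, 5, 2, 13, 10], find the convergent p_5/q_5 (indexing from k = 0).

Using pₖ = aₖpₖ₋₁ + pₖ₋₂, qₖ = aₖqₖ₋₁ + qₖ₋₂ (with p₋₁=1, p₋₂=0, q₋₁=0, q₋₂=1):
  k=0: a=19, p=19, q=1
  k=1: a=17, p=324, q=17
  k=2: a=2, p=667, q=35
  k=3: a=5, p=3659, q=192
  k=4: a=2, p=7985, q=419
  k=5: a=13, p=107464, q=5639

107464/5639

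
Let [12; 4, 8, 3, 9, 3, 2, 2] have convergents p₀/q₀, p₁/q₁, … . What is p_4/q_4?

Using pₖ = aₖpₖ₋₁ + pₖ₋₂, qₖ = aₖqₖ₋₁ + qₖ₋₂ (with p₋₁=1, p₋₂=0, q₋₁=0, q₋₂=1):
  k=0: a=12, p=12, q=1
  k=1: a=4, p=49, q=4
  k=2: a=8, p=404, q=33
  k=3: a=3, p=1261, q=103
  k=4: a=9, p=11753, q=960

11753/960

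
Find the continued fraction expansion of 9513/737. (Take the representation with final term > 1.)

9513 = 12×737 + 669
737 = 1×669 + 68
669 = 9×68 + 57
68 = 1×57 + 11
57 = 5×11 + 2
11 = 5×2 + 1
2 = 2×1 + 0  (stop)
So 9513/737 = [12; 1, 9, 1, 5, 5, 2].

[12; 1, 9, 1, 5, 5, 2]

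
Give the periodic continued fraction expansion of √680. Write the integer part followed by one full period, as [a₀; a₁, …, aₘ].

a₀ = ⌊√680⌋ = 26.
With m₀=0, d₀=1 and mₖ₊₁ = dₖaₖ − mₖ, dₖ₊₁ = (n − mₖ₊₁²)/dₖ, aₖ₊₁ = ⌊(a₀+mₖ₊₁)/dₖ₊₁⌋:
  k=1: m=26, d=4, a=13
  k=2: m=26, d=1, a=52
d=1 and a=2a₀=52 at k=2, so the next step gives (m, d) = (26, 4) again — its k=1 value — and the period has length 2.

[26; 13, 52]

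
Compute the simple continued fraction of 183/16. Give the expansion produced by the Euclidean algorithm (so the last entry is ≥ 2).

183 = 11·16 + 7
16 = 2·7 + 2
7 = 3·2 + 1
2 = 2·1 + 0  (stop)
So 183/16 = [11; 2, 3, 2].

[11; 2, 3, 2]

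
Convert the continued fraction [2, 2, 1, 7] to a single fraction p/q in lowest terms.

54/23

Fold from the inside: start with 7/1.
  1 + 1/7 = 8/7
  2 + 7/8 = 23/8
  2 + 8/23 = 54/23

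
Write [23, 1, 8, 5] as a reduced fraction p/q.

1099/46

Fold from the inside: start with 5/1.
  8 + 1/5 = 41/5
  1 + 5/41 = 46/41
  23 + 41/46 = 1099/46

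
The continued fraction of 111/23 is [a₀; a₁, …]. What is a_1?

1

111 = 4·23 + 19   →  a_0 = 4
23 = 1·19 + 4   →  a_1 = 1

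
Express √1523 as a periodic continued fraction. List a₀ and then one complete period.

a₀ = ⌊√1523⌋ = 39.
With m₀=0, d₀=1 and mₖ₊₁ = dₖaₖ − mₖ, dₖ₊₁ = (n − mₖ₊₁²)/dₖ, aₖ₊₁ = ⌊(a₀+mₖ₊₁)/dₖ₊₁⌋:
  k=1: m=39, d=2, a=39
  k=2: m=39, d=1, a=78
d=1 and a=2a₀=78 at k=2, so the next step gives (m, d) = (39, 2) again — its k=1 value — and the period has length 2.

[39; 39, 78]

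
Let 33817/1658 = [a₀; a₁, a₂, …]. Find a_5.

10

33817 = 20·1658 + 657   →  a_0 = 20
1658 = 2·657 + 344   →  a_1 = 2
657 = 1·344 + 313   →  a_2 = 1
344 = 1·313 + 31   →  a_3 = 1
313 = 10·31 + 3   →  a_4 = 10
31 = 10·3 + 1   →  a_5 = 10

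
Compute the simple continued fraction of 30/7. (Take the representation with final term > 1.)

30 = 4*7 + 2
7 = 3*2 + 1
2 = 2*1 + 0  (stop)
So 30/7 = [4; 3, 2].

[4; 3, 2]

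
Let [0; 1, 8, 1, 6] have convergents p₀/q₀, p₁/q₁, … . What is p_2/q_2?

8/9

Using pₖ = aₖpₖ₋₁ + pₖ₋₂, qₖ = aₖqₖ₋₁ + qₖ₋₂ (with p₋₁=1, p₋₂=0, q₋₁=0, q₋₂=1):
  k=0: a=0, p=0, q=1
  k=1: a=1, p=1, q=1
  k=2: a=8, p=8, q=9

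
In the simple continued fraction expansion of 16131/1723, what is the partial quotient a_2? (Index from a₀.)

16131 = 9·1723 + 624   →  a_0 = 9
1723 = 2·624 + 475   →  a_1 = 2
624 = 1·475 + 149   →  a_2 = 1

1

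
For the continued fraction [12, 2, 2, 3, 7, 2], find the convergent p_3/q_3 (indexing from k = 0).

211/17

Using pₖ = aₖpₖ₋₁ + pₖ₋₂, qₖ = aₖqₖ₋₁ + qₖ₋₂ (with p₋₁=1, p₋₂=0, q₋₁=0, q₋₂=1):
  k=0: a=12, p=12, q=1
  k=1: a=2, p=25, q=2
  k=2: a=2, p=62, q=5
  k=3: a=3, p=211, q=17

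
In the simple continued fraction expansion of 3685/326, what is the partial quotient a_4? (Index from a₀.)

2

3685 = 11·326 + 99   →  a_0 = 11
326 = 3·99 + 29   →  a_1 = 3
99 = 3·29 + 12   →  a_2 = 3
29 = 2·12 + 5   →  a_3 = 2
12 = 2·5 + 2   →  a_4 = 2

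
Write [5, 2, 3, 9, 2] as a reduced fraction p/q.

Using pₖ = aₖpₖ₋₁ + pₖ₋₂ and qₖ = aₖqₖ₋₁ + qₖ₋₂:
  k=0: a=5, p=5, q=1
  k=1: a=2, p=11, q=2
  k=2: a=3, p=38, q=7
  k=3: a=9, p=353, q=65
  k=4: a=2, p=744, q=137

744/137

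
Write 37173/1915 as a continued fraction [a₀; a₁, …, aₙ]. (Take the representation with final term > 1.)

[19; 2, 2, 3, 12, 4, 2]

37173 = 19·1915 + 788
1915 = 2·788 + 339
788 = 2·339 + 110
339 = 3·110 + 9
110 = 12·9 + 2
9 = 4·2 + 1
2 = 2·1 + 0  (stop)
So 37173/1915 = [19; 2, 2, 3, 12, 4, 2].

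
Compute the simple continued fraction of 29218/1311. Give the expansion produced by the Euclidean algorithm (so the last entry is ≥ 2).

[22; 3, 2, 18, 3, 3]

29218 = 22*1311 + 376
1311 = 3*376 + 183
376 = 2*183 + 10
183 = 18*10 + 3
10 = 3*3 + 1
3 = 3*1 + 0  (stop)
So 29218/1311 = [22; 3, 2, 18, 3, 3].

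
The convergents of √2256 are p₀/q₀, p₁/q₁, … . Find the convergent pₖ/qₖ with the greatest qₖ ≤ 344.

8977/189

√2256 = [47; 2, 94, …] (period length 2).
Convergents:
  p_0/q_0 = 47/1
  p_1/q_1 = 95/2
  p_2/q_2 = 8977/189
  p_3/q_3 = 18049/380
q_2 = 189 ≤ 344 < 380 = q_3, so the answer is 8977/189.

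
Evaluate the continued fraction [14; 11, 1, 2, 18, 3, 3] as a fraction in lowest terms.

91909/6525

Using pₖ = aₖpₖ₋₁ + pₖ₋₂ and qₖ = aₖqₖ₋₁ + qₖ₋₂:
  k=0: a=14, p=14, q=1
  k=1: a=11, p=155, q=11
  k=2: a=1, p=169, q=12
  k=3: a=2, p=493, q=35
  k=4: a=18, p=9043, q=642
  k=5: a=3, p=27622, q=1961
  k=6: a=3, p=91909, q=6525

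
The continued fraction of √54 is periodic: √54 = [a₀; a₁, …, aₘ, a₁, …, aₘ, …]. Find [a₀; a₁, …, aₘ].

[7; 2, 1, 6, 1, 2, 14]

a₀ = ⌊√54⌋ = 7.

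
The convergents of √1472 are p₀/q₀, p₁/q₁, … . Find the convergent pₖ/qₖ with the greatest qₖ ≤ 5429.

√1472 = [38; 2, 1, 2, 1, 2, 76, …] (period length 6).
Convergents:
  p_0/q_0 = 38/1
  p_1/q_1 = 77/2
  p_2/q_2 = 115/3
  p_3/q_3 = 307/8
  p_4/q_4 = 422/11
  p_5/q_5 = 1151/30
  p_6/q_6 = 87898/2291
  p_7/q_7 = 176947/4612
  p_8/q_8 = 264845/6903
q_7 = 4612 ≤ 5429 < 6903 = q_8, so the answer is 176947/4612.

176947/4612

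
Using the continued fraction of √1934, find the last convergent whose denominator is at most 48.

√1934 = [43; 1, 42, 1, 86, …] (period length 4).
Convergents:
  p_0/q_0 = 43/1
  p_1/q_1 = 44/1
  p_2/q_2 = 1891/43
  p_3/q_3 = 1935/44
  p_4/q_4 = 168301/3827
q_3 = 44 ≤ 48 < 3827 = q_4, so the answer is 1935/44.

1935/44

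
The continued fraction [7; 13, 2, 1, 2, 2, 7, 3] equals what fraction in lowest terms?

41805/5909

Using pₖ = aₖpₖ₋₁ + pₖ₋₂ and qₖ = aₖqₖ₋₁ + qₖ₋₂:
  k=0: a=7, p=7, q=1
  k=1: a=13, p=92, q=13
  k=2: a=2, p=191, q=27
  k=3: a=1, p=283, q=40
  k=4: a=2, p=757, q=107
  k=5: a=2, p=1797, q=254
  k=6: a=7, p=13336, q=1885
  k=7: a=3, p=41805, q=5909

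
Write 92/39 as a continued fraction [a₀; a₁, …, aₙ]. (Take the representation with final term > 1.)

92 = 2·39 + 14
39 = 2·14 + 11
14 = 1·11 + 3
11 = 3·3 + 2
3 = 1·2 + 1
2 = 2·1 + 0  (stop)
So 92/39 = [2; 2, 1, 3, 1, 2].

[2; 2, 1, 3, 1, 2]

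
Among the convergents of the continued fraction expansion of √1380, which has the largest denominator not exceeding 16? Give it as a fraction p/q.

√1380 = [37; 6, 1, 2, 1, 6, 74, …] (period length 6).
Convergents:
  p_0/q_0 = 37/1
  p_1/q_1 = 223/6
  p_2/q_2 = 260/7
  p_3/q_3 = 743/20
q_2 = 7 ≤ 16 < 20 = q_3, so the answer is 260/7.

260/7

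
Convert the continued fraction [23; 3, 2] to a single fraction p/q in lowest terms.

163/7

Using pₖ = aₖpₖ₋₁ + pₖ₋₂ and qₖ = aₖqₖ₋₁ + qₖ₋₂:
  k=0: a=23, p=23, q=1
  k=1: a=3, p=70, q=3
  k=2: a=2, p=163, q=7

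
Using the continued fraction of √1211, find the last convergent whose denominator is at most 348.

11971/344

√1211 = [34; 1, 3, 1, 68, …] (period length 4).
Convergents:
  p_0/q_0 = 34/1
  p_1/q_1 = 35/1
  p_2/q_2 = 139/4
  p_3/q_3 = 174/5
  p_4/q_4 = 11971/344
  p_5/q_5 = 12145/349
q_4 = 344 ≤ 348 < 349 = q_5, so the answer is 11971/344.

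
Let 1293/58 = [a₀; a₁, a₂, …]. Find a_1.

3

1293 = 22·58 + 17   →  a_0 = 22
58 = 3·17 + 7   →  a_1 = 3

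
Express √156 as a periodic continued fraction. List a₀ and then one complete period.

[12; 2, 24]

a₀ = ⌊√156⌋ = 12.
With m₀=0, d₀=1 and mₖ₊₁ = dₖaₖ − mₖ, dₖ₊₁ = (n − mₖ₊₁²)/dₖ, aₖ₊₁ = ⌊(a₀+mₖ₊₁)/dₖ₊₁⌋:
  k=1: m=12, d=12, a=2
  k=2: m=12, d=1, a=24
d=1 and a=2a₀=24 at k=2, so the next step gives (m, d) = (12, 12) again — its k=1 value — and the period has length 2.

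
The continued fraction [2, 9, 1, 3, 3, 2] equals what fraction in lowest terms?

Using pₖ = aₖpₖ₋₁ + pₖ₋₂ and qₖ = aₖqₖ₋₁ + qₖ₋₂:
  k=0: a=2, p=2, q=1
  k=1: a=9, p=19, q=9
  k=2: a=1, p=21, q=10
  k=3: a=3, p=82, q=39
  k=4: a=3, p=267, q=127
  k=5: a=2, p=616, q=293

616/293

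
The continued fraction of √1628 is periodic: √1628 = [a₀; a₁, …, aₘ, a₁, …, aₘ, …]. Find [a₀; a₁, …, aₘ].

[40; 2, 1, 6, 1, 2, 80]

a₀ = ⌊√1628⌋ = 40.
With m₀=0, d₀=1 and mₖ₊₁ = dₖaₖ − mₖ, dₖ₊₁ = (n − mₖ₊₁²)/dₖ, aₖ₊₁ = ⌊(a₀+mₖ₊₁)/dₖ₊₁⌋:
  k=1: m=40, d=28, a=2
  k=2: m=16, d=49, a=1
  k=3: m=33, d=11, a=6
  k=4: m=33, d=49, a=1
  k=5: m=16, d=28, a=2
  k=6: m=40, d=1, a=80
d=1 and a=2a₀=80 at k=6, so the next step gives (m, d) = (40, 28) again — its k=1 value — and the period has length 6.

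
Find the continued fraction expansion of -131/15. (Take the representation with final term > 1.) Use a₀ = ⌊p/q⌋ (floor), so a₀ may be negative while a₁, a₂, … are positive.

[-9; 3, 1, 3]

-131 = -9·15 + 4
15 = 3·4 + 3
4 = 1·3 + 1
3 = 3·1 + 0  (stop)
So -131/15 = [-9; 3, 1, 3].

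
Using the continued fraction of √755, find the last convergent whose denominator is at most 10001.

√755 = [27; 2, 10, 2, 54, …] (period length 4).
Convergents:
  p_0/q_0 = 27/1
  p_1/q_1 = 55/2
  p_2/q_2 = 577/21
  p_3/q_3 = 1209/44
  p_4/q_4 = 65863/2397
  p_5/q_5 = 132935/4838
  p_6/q_6 = 1395213/50777
q_5 = 4838 ≤ 10001 < 50777 = q_6, so the answer is 132935/4838.

132935/4838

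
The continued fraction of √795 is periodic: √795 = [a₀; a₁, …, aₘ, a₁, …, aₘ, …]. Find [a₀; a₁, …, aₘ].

a₀ = ⌊√795⌋ = 28.
With m₀=0, d₀=1 and mₖ₊₁ = dₖaₖ − mₖ, dₖ₊₁ = (n − mₖ₊₁²)/dₖ, aₖ₊₁ = ⌊(a₀+mₖ₊₁)/dₖ₊₁⌋:
  k=1: m=28, d=11, a=5
  k=2: m=27, d=6, a=9
  k=3: m=27, d=11, a=5
  k=4: m=28, d=1, a=56
d=1 and a=2a₀=56 at k=4, so the next step gives (m, d) = (28, 11) again — its k=1 value — and the period has length 4.

[28; 5, 9, 5, 56]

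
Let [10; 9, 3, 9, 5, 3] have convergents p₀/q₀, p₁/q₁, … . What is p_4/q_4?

Using pₖ = aₖpₖ₋₁ + pₖ₋₂, qₖ = aₖqₖ₋₁ + qₖ₋₂ (with p₋₁=1, p₋₂=0, q₋₁=0, q₋₂=1):
  k=0: a=10, p=10, q=1
  k=1: a=9, p=91, q=9
  k=2: a=3, p=283, q=28
  k=3: a=9, p=2638, q=261
  k=4: a=5, p=13473, q=1333

13473/1333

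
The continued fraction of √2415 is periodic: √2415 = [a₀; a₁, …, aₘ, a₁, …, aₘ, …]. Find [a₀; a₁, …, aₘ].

[49; 7, 98]

a₀ = ⌊√2415⌋ = 49.
With m₀=0, d₀=1 and mₖ₊₁ = dₖaₖ − mₖ, dₖ₊₁ = (n − mₖ₊₁²)/dₖ, aₖ₊₁ = ⌊(a₀+mₖ₊₁)/dₖ₊₁⌋:
  k=1: m=49, d=14, a=7
  k=2: m=49, d=1, a=98
d=1 and a=2a₀=98 at k=2, so the next step gives (m, d) = (49, 14) again — its k=1 value — and the period has length 2.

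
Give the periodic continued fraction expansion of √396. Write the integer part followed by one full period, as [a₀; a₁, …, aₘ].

a₀ = ⌊√396⌋ = 19.

[19; 1, 8, 1, 38]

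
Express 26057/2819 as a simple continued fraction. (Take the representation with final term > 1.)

26057 = 9×2819 + 686
2819 = 4×686 + 75
686 = 9×75 + 11
75 = 6×11 + 9
11 = 1×9 + 2
9 = 4×2 + 1
2 = 2×1 + 0  (stop)
So 26057/2819 = [9; 4, 9, 6, 1, 4, 2].

[9; 4, 9, 6, 1, 4, 2]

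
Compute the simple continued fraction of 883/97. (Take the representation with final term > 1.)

[9; 9, 1, 2, 3]

883 = 9*97 + 10
97 = 9*10 + 7
10 = 1*7 + 3
7 = 2*3 + 1
3 = 3*1 + 0  (stop)
So 883/97 = [9; 9, 1, 2, 3].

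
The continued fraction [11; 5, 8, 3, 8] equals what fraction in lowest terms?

Using pₖ = aₖpₖ₋₁ + pₖ₋₂ and qₖ = aₖqₖ₋₁ + qₖ₋₂:
  k=0: a=11, p=11, q=1
  k=1: a=5, p=56, q=5
  k=2: a=8, p=459, q=41
  k=3: a=3, p=1433, q=128
  k=4: a=8, p=11923, q=1065

11923/1065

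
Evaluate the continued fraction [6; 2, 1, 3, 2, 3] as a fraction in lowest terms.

Using pₖ = aₖpₖ₋₁ + pₖ₋₂ and qₖ = aₖqₖ₋₁ + qₖ₋₂:
  k=0: a=6, p=6, q=1
  k=1: a=2, p=13, q=2
  k=2: a=1, p=19, q=3
  k=3: a=3, p=70, q=11
  k=4: a=2, p=159, q=25
  k=5: a=3, p=547, q=86

547/86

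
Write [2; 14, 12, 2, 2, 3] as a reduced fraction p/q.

Fold from the inside: start with 3/1.
  2 + 1/3 = 7/3
  2 + 3/7 = 17/7
  12 + 7/17 = 211/17
  14 + 17/211 = 2971/211
  2 + 211/2971 = 6153/2971

6153/2971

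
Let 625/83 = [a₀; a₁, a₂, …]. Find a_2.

625 = 7·83 + 44   →  a_0 = 7
83 = 1·44 + 39   →  a_1 = 1
44 = 1·39 + 5   →  a_2 = 1

1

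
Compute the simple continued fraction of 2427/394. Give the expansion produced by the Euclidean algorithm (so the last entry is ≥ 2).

2427 = 6*394 + 63
394 = 6*63 + 16
63 = 3*16 + 15
16 = 1*15 + 1
15 = 15*1 + 0  (stop)
So 2427/394 = [6; 6, 3, 1, 15].

[6; 6, 3, 1, 15]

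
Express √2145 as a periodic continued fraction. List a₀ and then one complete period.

a₀ = ⌊√2145⌋ = 46.
With m₀=0, d₀=1 and mₖ₊₁ = dₖaₖ − mₖ, dₖ₊₁ = (n − mₖ₊₁²)/dₖ, aₖ₊₁ = ⌊(a₀+mₖ₊₁)/dₖ₊₁⌋:
  k=1: m=46, d=29, a=3
  k=2: m=41, d=16, a=5
  k=3: m=39, d=39, a=2
  k=4: m=39, d=16, a=5
  k=5: m=41, d=29, a=3
  k=6: m=46, d=1, a=92
d=1 and a=2a₀=92 at k=6, so the next step gives (m, d) = (46, 29) again — its k=1 value — and the period has length 6.

[46; 3, 5, 2, 5, 3, 92]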